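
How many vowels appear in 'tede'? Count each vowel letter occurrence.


Scanning each character of 'tede':
  Position 1: 't' -> consonant (running count: 0)
  Position 2: 'e' -> vowel (running count: 1)
  Position 3: 'd' -> consonant (running count: 1)
  Position 4: 'e' -> vowel (running count: 2)
Total vowels: 2

2


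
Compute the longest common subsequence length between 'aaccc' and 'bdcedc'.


DP table for LCS of 'aaccc' and 'bdcedc':
       b  d  c  e  d  c
    0  0  0  0  0  0  0
  a 0  0  0  0  0  0  0
  a 0  0  0  0  0  0  0
  c 0  0  0  1  1  1  1
  c 0  0  0  1  1  1  2
  c 0  0  0  1  1  1  2
LCS: 'cc'
LCS length = 2

2


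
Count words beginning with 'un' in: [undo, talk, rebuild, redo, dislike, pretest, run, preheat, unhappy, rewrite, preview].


Checking each word for prefix 'un':
  'undo' -> YES, starts with 'un' (count: 1)
  'talk' -> no (count: 1)
  'rebuild' -> no (count: 1)
  'redo' -> no (count: 1)
  'dislike' -> no (count: 1)
  'pretest' -> no (count: 1)
  'run' -> no (count: 1)
  'preheat' -> no (count: 1)
  'unhappy' -> YES, starts with 'un' (count: 2)
  'rewrite' -> no (count: 2)
  'preview' -> no (count: 2)
Total with prefix 'un': 2

2


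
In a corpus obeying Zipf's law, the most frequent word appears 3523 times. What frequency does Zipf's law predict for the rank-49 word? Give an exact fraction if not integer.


Zipf's law: freq(rank) = f1 / rank
f1 = 3523, rank = 49
freq = 3523 / 49
GCD(3523, 49) = 1
Simplified: 3523/49

3523/49


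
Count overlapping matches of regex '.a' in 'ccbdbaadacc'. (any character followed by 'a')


Pattern: .a means any character followed by 'a'.
Scanning 'ccbdbaadacc' position-by-position:
  Pos 0: window 'cc' -> no
  Pos 1: window 'cb' -> no
  Pos 2: window 'bd' -> no
  Pos 3: window 'db' -> no
  Pos 4: window 'ba' -> MATCH
  Pos 5: window 'aa' -> MATCH
  Pos 6: window 'ad' -> no
  Pos 7: window 'da' -> MATCH
  Pos 8: window 'ac' -> no
  Pos 9: window 'cc' -> no
  Pos 10: window 'c' -> no
Total matches: 3

3


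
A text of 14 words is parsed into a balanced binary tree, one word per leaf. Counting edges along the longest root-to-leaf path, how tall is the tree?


In a balanced binary tree with n leaves the deepest leaf is ceil(log2(n)) edges below the root.
log2(14) = 3.8074
ceil(3.8074) = 4
height (edges) = 4

4


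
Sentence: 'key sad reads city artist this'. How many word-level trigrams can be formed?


Word trigrams from [6] words:
  Trigram 1: (key sad reads)
  Trigram 2: (sad reads city)
  Trigram 3: (reads city artist)
  Trigram 4: (city artist this)
Total word trigrams: 6 - 2 = 4

4


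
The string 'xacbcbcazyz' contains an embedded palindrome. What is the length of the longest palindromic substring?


Scanning 'xacbcbcazyz' for palindromic substrings.
Substring at positions 1-7: 'acbcbca'.
Check: reverse('acbcbca') = 'acbcbca' -> palindrome confirmed.
Neighbouring characters ('x' / 'z') break symmetry, so it cannot extend further.
No longer palindromic substring exists; longest length = 7

7


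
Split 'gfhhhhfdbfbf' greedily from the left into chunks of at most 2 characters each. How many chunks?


'gfhhhhfdbfbf' has 12 characters.
Chunking with max size 2:
  Chunk 1: 'gf' (positions 0-1)
  Chunk 2: 'hh' (positions 2-3)
  Chunk 3: 'hh' (positions 4-5)
  Chunk 4: 'fd' (positions 6-7)
  Chunk 5: 'bf' (positions 8-9)
  Chunk 6: 'bf' (positions 10-11)
Total chunks: ceil(12 / 2) = 6

6


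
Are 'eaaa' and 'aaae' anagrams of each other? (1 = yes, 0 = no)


Sort characters of 'eaaa': 'aaae'
Sort characters of 'aaae': 'aaae'
Sorted forms match -> they ARE anagrams
Result: 1

1


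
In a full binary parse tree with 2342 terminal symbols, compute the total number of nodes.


Leaf nodes (terminals): 2342
Internal nodes = n - 1 = 2342 - 1 = 2341
Total = leaves + internal = 2342 + 2341 = 4683

4683


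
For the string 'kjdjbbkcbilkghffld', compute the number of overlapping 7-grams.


String 'kjdjbbkcbilkghffld' has length L = 18.
Number of overlapping n-grams = L - n + 1
Substituting: 18 - 7 + 1 = 12

12


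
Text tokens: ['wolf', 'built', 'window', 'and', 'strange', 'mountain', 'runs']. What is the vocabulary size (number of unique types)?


Listing all tokens and tracking unique types:
  Token 1: 'wolf' -> NEW (unique so far: 1)
  Token 2: 'built' -> NEW (unique so far: 2)
  Token 3: 'window' -> NEW (unique so far: 3)
  Token 4: 'and' -> NEW (unique so far: 4)
  Token 5: 'strange' -> NEW (unique so far: 5)
  Token 6: 'mountain' -> NEW (unique so far: 6)
  Token 7: 'runs' -> NEW (unique so far: 7)
Unique types: ('and', 'built', 'mountain', 'runs', 'strange', 'window', 'wolf')
Vocabulary size: 7

7


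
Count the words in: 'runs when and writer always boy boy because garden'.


Counting words by splitting on spaces:
  Word 1: 'runs'
  Word 2: 'when'
  Word 3: 'and'
  Word 4: 'writer'
  Word 5: 'always'
  Word 6: 'boy'
  Word 7: 'boy'
  Word 8: 'because'
  Word 9: 'garden'
Total words: 9

9


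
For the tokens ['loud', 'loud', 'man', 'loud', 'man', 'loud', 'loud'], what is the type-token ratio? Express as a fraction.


Tokens: 7
Unique types: ('loud', 'man') = 2
TTR = 2/7
Already in lowest terms.

2/7


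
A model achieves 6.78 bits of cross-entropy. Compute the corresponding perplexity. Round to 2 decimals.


Perplexity formula: PP = 2^H
H = 6.78
PP = 2^6.78
Decompose: 2^6.78 = 2^6 * 2^0.78
2^6 = 64, 2^0.78 ~ 1.7171309
PP ~ 64 * 1.7171309 = 109.8963776
Rounded to 2 decimals: 109.90

109.90


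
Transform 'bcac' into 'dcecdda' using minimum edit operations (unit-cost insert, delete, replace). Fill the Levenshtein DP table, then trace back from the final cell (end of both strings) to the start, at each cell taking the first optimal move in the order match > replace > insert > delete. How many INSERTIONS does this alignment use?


Edit distance = 5. Backtracking from cell (4, 7) with preference match > replace > insert > delete,
then listing the resulting alignment 'bcac' -> 'dcecdda' left to right:
  Step 1: replace b->d
  Step 2: keep 'c'
  Step 3: replace a->e
  Step 4: keep 'c'
  Step 5: insert 'd' [insertion #1]
  Step 6: insert 'd' [insertion #2]
  Step 7: insert 'a' [insertion #3]
Total insertions: 3

3


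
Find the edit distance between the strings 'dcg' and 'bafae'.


Building DP table for s1='dcg' (len 3) and s2='bafae' (len 5):
       b  a  f  a  e
    0  1  2  3  4  5
  d 1  1  2  3  4  5
  c 2  2  2  3  4  5
  g 3  3  3  3  4  5
Edit distance = dp[3][5] = 5

5


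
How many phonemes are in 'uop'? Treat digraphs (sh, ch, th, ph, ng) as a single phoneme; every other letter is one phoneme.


Parsing 'uop' greedily, digraphs first:
  'u' -> vowel phoneme (phonemes so far: 1)
  'o' -> vowel phoneme (phonemes so far: 2)
  'p' -> consonant phoneme (phonemes so far: 3)
Total phonemes: 3

3


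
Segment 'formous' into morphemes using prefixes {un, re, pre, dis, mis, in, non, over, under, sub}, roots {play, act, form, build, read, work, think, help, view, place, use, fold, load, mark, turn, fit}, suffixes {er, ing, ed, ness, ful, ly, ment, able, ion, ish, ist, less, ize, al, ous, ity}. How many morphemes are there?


Segmenting 'formous' against the inventory:
  'form' -> root (morpheme 1)
  'ous' -> suffix (morpheme 2)
Total morphemes: 2

2


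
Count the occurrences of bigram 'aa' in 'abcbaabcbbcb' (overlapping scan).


Scanning 'abcbaabcbbcb' for bigram 'aa':
  Position 0: 'ab' -> no
  Position 1: 'bc' -> no
  Position 2: 'cb' -> no
  Position 3: 'ba' -> no
  Position 4: 'aa' -> MATCH
  Position 5: 'ab' -> no
  Position 6: 'bc' -> no
  Position 7: 'cb' -> no
  Position 8: 'bb' -> no
  Position 9: 'bc' -> no
  Position 10: 'cb' -> no
Total matches: 1

1


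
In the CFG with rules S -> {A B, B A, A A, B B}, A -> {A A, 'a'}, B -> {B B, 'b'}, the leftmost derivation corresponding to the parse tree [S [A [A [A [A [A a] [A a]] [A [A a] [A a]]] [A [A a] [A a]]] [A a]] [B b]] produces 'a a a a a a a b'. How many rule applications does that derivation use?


Every bracketed nonterminal node [X ...] in the tree is produced by exactly one rule application.
Reading the tree off as a leftmost derivation:
  Step 1: S  =>  A B   (applied S -> A B)
  Step 2: A B  =>  A A B   (applied A -> A A)
  Step 3: A A B  =>  A A A B   (applied A -> A A)
  Step 4: A A A B  =>  A A A A B   (applied A -> A A)
  Step 5: A A A A B  =>  A A A A A B   (applied A -> A A)
  Step 6: A A A A A B  =>  a A A A A B   (applied A -> a)
  Step 7: a A A A A B  =>  a a A A A B   (applied A -> a)
  Step 8: a a A A A B  =>  a a A A A A B   (applied A -> A A)
  Step 9: a a A A A A B  =>  a a a A A A B   (applied A -> a)
  Step 10: a a a A A A B  =>  a a a a A A B   (applied A -> a)
  Step 11: a a a a A A B  =>  a a a a A A A B   (applied A -> A A)
  Step 12: a a a a A A A B  =>  a a a a a A A B   (applied A -> a)
  Step 13: a a a a a A A B  =>  a a a a a a A B   (applied A -> a)
  Step 14: a a a a a a A B  =>  a a a a a a a B   (applied A -> a)
  Step 15: a a a a a a a B  =>  a a a a a a a b   (applied B -> b)
Final yield: a a a a a a a b
Total rewrite steps: 15

15


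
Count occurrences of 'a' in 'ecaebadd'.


Scanning 'ecaebadd' for 'a':
  Position 2: 'a' -> MATCH (count: 1)
  Position 5: 'a' -> MATCH (count: 2)
Total occurrences of 'a': 2

2


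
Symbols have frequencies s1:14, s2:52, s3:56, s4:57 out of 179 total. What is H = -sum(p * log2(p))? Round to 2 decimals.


Computing entropy H = -sum(p_i * log2(p_i)):
  s1: p = 14/179 = 0.0782, -p*log2(p) = 0.2875
  s2: p = 52/179 = 0.2905, -p*log2(p) = 0.5181
  s3: p = 56/179 = 0.3128, -p*log2(p) = 0.5245
  s4: p = 57/179 = 0.3184, -p*log2(p) = 0.5257
H = sum of terms = 1.8558
Rounded to 2 decimals: 1.86

1.86


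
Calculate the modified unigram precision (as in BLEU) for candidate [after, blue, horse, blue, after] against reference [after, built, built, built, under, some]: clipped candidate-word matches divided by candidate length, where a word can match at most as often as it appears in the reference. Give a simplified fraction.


Reference word counts: {'after': 1, 'built': 3, 'some': 1, 'under': 1}
Checking each candidate word (with clipping):
  'after' -> in reference (ref count 1, used 1/1) -> match (matches: 1)
  'blue' -> not in reference -> no match (matches: 1)
  'horse' -> not in reference -> no match (matches: 1)
  'blue' -> not in reference -> no match (matches: 1)
  'after' -> ref count 1 already used up (1/1) -> clipped, no match (matches: 1)
Clipped matches: 1, Candidate length: 5
Precision = 1/5

1/5


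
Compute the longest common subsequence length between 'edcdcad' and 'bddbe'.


DP table for LCS of 'edcdcad' and 'bddbe':
       b  d  d  b  e
    0  0  0  0  0  0
  e 0  0  0  0  0  1
  d 0  0  1  1  1  1
  c 0  0  1  1  1  1
  d 0  0  1  2  2  2
  c 0  0  1  2  2  2
  a 0  0  1  2  2  2
  d 0  0  1  2  2  2
LCS: 'dd'
LCS length = 2

2


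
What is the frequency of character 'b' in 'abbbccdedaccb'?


Scanning 'abbbccdedaccb' for 'b':
  Position 1: 'b' -> MATCH (count: 1)
  Position 2: 'b' -> MATCH (count: 2)
  Position 3: 'b' -> MATCH (count: 3)
  Position 12: 'b' -> MATCH (count: 4)
Total occurrences of 'b': 4

4


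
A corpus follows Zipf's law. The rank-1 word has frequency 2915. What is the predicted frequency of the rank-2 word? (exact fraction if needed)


Zipf's law: freq(rank) = f1 / rank
f1 = 2915, rank = 2
freq = 2915 / 2
GCD(2915, 2) = 1
Simplified: 2915/2

2915/2


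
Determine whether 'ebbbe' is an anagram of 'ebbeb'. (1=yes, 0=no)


Sort characters of 'ebbbe': 'bbbee'
Sort characters of 'ebbeb': 'bbbee'
Sorted forms match -> they ARE anagrams
Result: 1

1


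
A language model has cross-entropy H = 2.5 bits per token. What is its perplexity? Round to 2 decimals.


Perplexity formula: PP = 2^H
H = 2.5
PP = 2^2.5
Decompose: 2^2.5 = 2^2 * 2^0.5 = 2^2 * sqrt(2)
2^2 = 4, sqrt(2) ~ 1.4142136
PP ~ 4 * 1.4142136 = 5.6568544
Rounded to 2 decimals: 5.66

5.66


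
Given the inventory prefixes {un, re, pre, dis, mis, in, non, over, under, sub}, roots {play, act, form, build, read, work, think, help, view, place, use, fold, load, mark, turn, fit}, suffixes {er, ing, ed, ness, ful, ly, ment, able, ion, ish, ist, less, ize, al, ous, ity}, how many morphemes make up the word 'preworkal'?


Segmenting 'preworkal' against the inventory:
  'pre' -> prefix (morpheme 1)
  'work' -> root (morpheme 2)
  'al' -> suffix (morpheme 3)
Total morphemes: 3

3


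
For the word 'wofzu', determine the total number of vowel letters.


Scanning each character of 'wofzu':
  Position 1: 'w' -> consonant (running count: 0)
  Position 2: 'o' -> vowel (running count: 1)
  Position 3: 'f' -> consonant (running count: 1)
  Position 4: 'z' -> consonant (running count: 1)
  Position 5: 'u' -> vowel (running count: 2)
Total vowels: 2

2


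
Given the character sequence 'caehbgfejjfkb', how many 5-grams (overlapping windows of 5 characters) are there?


String 'caehbgfejjfkb' has length L = 13.
Number of overlapping n-grams = L - n + 1
Substituting: 13 - 5 + 1 = 9

9


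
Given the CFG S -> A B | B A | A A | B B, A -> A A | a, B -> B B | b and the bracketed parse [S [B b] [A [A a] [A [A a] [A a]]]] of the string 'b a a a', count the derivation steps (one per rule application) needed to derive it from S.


Every bracketed nonterminal node [X ...] in the tree is produced by exactly one rule application.
Reading the tree off as a leftmost derivation:
  Step 1: S  =>  B A   (applied S -> B A)
  Step 2: B A  =>  b A   (applied B -> b)
  Step 3: b A  =>  b A A   (applied A -> A A)
  Step 4: b A A  =>  b a A   (applied A -> a)
  Step 5: b a A  =>  b a A A   (applied A -> A A)
  Step 6: b a A A  =>  b a a A   (applied A -> a)
  Step 7: b a a A  =>  b a a a   (applied A -> a)
Final yield: b a a a
Total rewrite steps: 7

7


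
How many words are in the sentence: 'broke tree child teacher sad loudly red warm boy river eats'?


Counting words by splitting on spaces:
  Word 1: 'broke'
  Word 2: 'tree'
  Word 3: 'child'
  Word 4: 'teacher'
  Word 5: 'sad'
  Word 6: 'loudly'
  Word 7: 'red'
  Word 8: 'warm'
  Word 9: 'boy'
  Word 10: 'river'
  Word 11: 'eats'
Total words: 11

11


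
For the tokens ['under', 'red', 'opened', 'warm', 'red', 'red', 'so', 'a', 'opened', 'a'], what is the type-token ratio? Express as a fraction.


Tokens: 10
Unique types: ('a', 'opened', 'red', 'so', 'under', 'warm') = 6
TTR = 6/10
Simplify: divide both by 2 -> 3/5
TTR = 3/5

3/5


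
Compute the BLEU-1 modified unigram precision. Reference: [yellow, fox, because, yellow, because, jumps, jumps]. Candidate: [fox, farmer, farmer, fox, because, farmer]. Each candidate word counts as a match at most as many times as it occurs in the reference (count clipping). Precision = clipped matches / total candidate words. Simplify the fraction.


Reference word counts: {'because': 2, 'fox': 1, 'jumps': 2, 'yellow': 2}
Checking each candidate word (with clipping):
  'fox' -> in reference (ref count 1, used 1/1) -> match (matches: 1)
  'farmer' -> not in reference -> no match (matches: 1)
  'farmer' -> not in reference -> no match (matches: 1)
  'fox' -> ref count 1 already used up (1/1) -> clipped, no match (matches: 1)
  'because' -> in reference (ref count 2, used 1/2) -> match (matches: 2)
  'farmer' -> not in reference -> no match (matches: 2)
Clipped matches: 2, Candidate length: 6
Precision = 2/6 = 1/3

1/3


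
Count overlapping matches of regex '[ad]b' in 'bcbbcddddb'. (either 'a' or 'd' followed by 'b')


Pattern: [ad]b means either 'a' or 'd' followed by 'b'.
Scanning 'bcbbcddddb' position-by-position:
  Pos 0: window 'bc' -> no
  Pos 1: window 'cb' -> no
  Pos 2: window 'bb' -> no
  Pos 3: window 'bc' -> no
  Pos 4: window 'cd' -> no
  Pos 5: window 'dd' -> no
  Pos 6: window 'dd' -> no
  Pos 7: window 'dd' -> no
  Pos 8: window 'db' -> MATCH
  Pos 9: window 'b' -> no
Total matches: 1

1


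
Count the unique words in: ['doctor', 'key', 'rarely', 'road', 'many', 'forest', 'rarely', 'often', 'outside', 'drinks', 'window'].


Listing all tokens and tracking unique types:
  Token 1: 'doctor' -> NEW (unique so far: 1)
  Token 2: 'key' -> NEW (unique so far: 2)
  Token 3: 'rarely' -> NEW (unique so far: 3)
  Token 4: 'road' -> NEW (unique so far: 4)
  Token 5: 'many' -> NEW (unique so far: 5)
  Token 6: 'forest' -> NEW (unique so far: 6)
  Token 7: 'rarely' -> duplicate (unique so far: 6)
  Token 8: 'often' -> NEW (unique so far: 7)
  Token 9: 'outside' -> NEW (unique so far: 8)
  Token 10: 'drinks' -> NEW (unique so far: 9)
  Token 11: 'window' -> NEW (unique so far: 10)
Unique types: ('doctor', 'drinks', 'forest', 'key', 'many', 'often', 'outside', 'rarely', 'road', 'window')
Vocabulary size: 10

10


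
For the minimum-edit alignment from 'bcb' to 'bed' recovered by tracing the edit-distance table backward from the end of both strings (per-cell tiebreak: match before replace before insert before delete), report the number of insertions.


Edit distance = 2. Backtracking from cell (3, 3) with preference match > replace > insert > delete,
then listing the resulting alignment 'bcb' -> 'bed' left to right:
  Step 1: keep 'b'
  Step 2: replace c->e
  Step 3: replace b->d
Total insertions: 0

0


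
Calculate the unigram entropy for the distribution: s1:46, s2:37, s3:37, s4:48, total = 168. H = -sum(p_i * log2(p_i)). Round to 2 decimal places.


Computing entropy H = -sum(p_i * log2(p_i)):
  s1: p = 46/168 = 0.2738, -p*log2(p) = 0.5117
  s2: p = 37/168 = 0.2202, -p*log2(p) = 0.4807
  s3: p = 37/168 = 0.2202, -p*log2(p) = 0.4807
  s4: p = 48/168 = 0.2857, -p*log2(p) = 0.5164
H = sum of terms = 1.9895
Rounded to 2 decimals: 1.99

1.99


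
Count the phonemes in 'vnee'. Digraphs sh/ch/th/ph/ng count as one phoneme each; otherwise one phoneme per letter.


Parsing 'vnee' greedily, digraphs first:
  'v' -> consonant phoneme (phonemes so far: 1)
  'n' -> consonant phoneme (phonemes so far: 2)
  'e' -> vowel phoneme (phonemes so far: 3)
  'e' -> vowel phoneme (phonemes so far: 4)
Total phonemes: 4

4


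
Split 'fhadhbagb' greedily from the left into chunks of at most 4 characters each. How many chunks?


'fhadhbagb' has 9 characters.
Chunking with max size 4:
  Chunk 1: 'fhad' (positions 0-3)
  Chunk 2: 'hbag' (positions 4-7)
  Chunk 3: 'b' (positions 8-8)
Total chunks: ceil(9 / 4) = 3

3


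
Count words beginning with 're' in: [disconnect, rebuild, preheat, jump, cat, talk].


Checking each word for prefix 're':
  'disconnect' -> no (count: 0)
  'rebuild' -> YES, starts with 're' (count: 1)
  'preheat' -> no (count: 1)
  'jump' -> no (count: 1)
  'cat' -> no (count: 1)
  'talk' -> no (count: 1)
Total with prefix 're': 1

1


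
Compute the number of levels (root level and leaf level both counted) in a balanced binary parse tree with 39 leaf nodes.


In a balanced binary tree with n leaves the deepest leaf is ceil(log2(n)) edges below the root,
so counting node levels inclusive of root and leaves gives ceil(log2(n)) + 1 levels.
log2(39) = 5.2854
ceil(5.2854) = 6
levels = 6 + 1 = 7

7


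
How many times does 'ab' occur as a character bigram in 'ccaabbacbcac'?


Scanning 'ccaabbacbcac' for bigram 'ab':
  Position 0: 'cc' -> no
  Position 1: 'ca' -> no
  Position 2: 'aa' -> no
  Position 3: 'ab' -> MATCH
  Position 4: 'bb' -> no
  Position 5: 'ba' -> no
  Position 6: 'ac' -> no
  Position 7: 'cb' -> no
  Position 8: 'bc' -> no
  Position 9: 'ca' -> no
  Position 10: 'ac' -> no
Total matches: 1

1


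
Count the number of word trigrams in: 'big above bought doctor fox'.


Word trigrams from [5] words:
  Trigram 1: (big above bought)
  Trigram 2: (above bought doctor)
  Trigram 3: (bought doctor fox)
Total word trigrams: 5 - 2 = 3

3


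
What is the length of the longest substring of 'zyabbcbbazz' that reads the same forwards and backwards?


Scanning 'zyabbcbbazz' for palindromic substrings.
Substring at positions 2-8: 'abbcbba'.
Check: reverse('abbcbba') = 'abbcbba' -> palindrome confirmed.
Neighbouring characters ('y' / 'z') break symmetry, so it cannot extend further.
No longer palindromic substring exists; longest length = 7

7


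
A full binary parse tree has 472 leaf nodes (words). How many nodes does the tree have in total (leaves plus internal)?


Leaf nodes (terminals): 472
Internal nodes = n - 1 = 472 - 1 = 471
Total = leaves + internal = 472 + 471 = 943

943


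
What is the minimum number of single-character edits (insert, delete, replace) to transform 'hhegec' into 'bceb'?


Building DP table for s1='hhegec' (len 6) and s2='bceb' (len 4):
       b  c  e  b
    0  1  2  3  4
  h 1  1  2  3  4
  h 2  2  2  3  4
  e 3  3  3  2  3
  g 4  4  4  3  3
  e 5  5  5  4  4
  c 6  6  5  5  5
Edit distance = dp[6][4] = 5

5


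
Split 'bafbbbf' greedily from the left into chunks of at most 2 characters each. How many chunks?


'bafbbbf' has 7 characters.
Chunking with max size 2:
  Chunk 1: 'ba' (positions 0-1)
  Chunk 2: 'fb' (positions 2-3)
  Chunk 3: 'bb' (positions 4-5)
  Chunk 4: 'f' (positions 6-6)
Total chunks: ceil(7 / 2) = 4

4


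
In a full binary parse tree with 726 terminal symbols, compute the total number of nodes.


Leaf nodes (terminals): 726
Internal nodes = n - 1 = 726 - 1 = 725
Total = leaves + internal = 726 + 725 = 1451

1451


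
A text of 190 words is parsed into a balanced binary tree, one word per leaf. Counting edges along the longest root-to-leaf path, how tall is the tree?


In a balanced binary tree with n leaves the deepest leaf is ceil(log2(n)) edges below the root.
log2(190) = 7.5699
ceil(7.5699) = 8
height (edges) = 8

8


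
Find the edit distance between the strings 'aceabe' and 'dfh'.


Building DP table for s1='aceabe' (len 6) and s2='dfh' (len 3):
       d  f  h
    0  1  2  3
  a 1  1  2  3
  c 2  2  2  3
  e 3  3  3  3
  a 4  4  4  4
  b 5  5  5  5
  e 6  6  6  6
Edit distance = dp[6][3] = 6

6


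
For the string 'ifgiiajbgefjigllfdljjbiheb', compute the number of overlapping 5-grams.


String 'ifgiiajbgefjigllfdljjbiheb' has length L = 26.
Number of overlapping n-grams = L - n + 1
Substituting: 26 - 5 + 1 = 22

22


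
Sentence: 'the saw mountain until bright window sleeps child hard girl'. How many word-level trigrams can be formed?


Word trigrams from [10] words:
  Trigram 1: (the saw mountain)
  Trigram 2: (saw mountain until)
  Trigram 3: (mountain until bright)
  Trigram 4: (until bright window)
  Trigram 5: (bright window sleeps)
  Trigram 6: (window sleeps child)
  Trigram 7: (sleeps child hard)
  Trigram 8: (child hard girl)
Total word trigrams: 10 - 2 = 8

8


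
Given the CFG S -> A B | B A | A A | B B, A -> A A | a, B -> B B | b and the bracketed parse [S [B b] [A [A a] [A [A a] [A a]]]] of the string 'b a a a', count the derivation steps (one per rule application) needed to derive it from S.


Every bracketed nonterminal node [X ...] in the tree is produced by exactly one rule application.
Reading the tree off as a leftmost derivation:
  Step 1: S  =>  B A   (applied S -> B A)
  Step 2: B A  =>  b A   (applied B -> b)
  Step 3: b A  =>  b A A   (applied A -> A A)
  Step 4: b A A  =>  b a A   (applied A -> a)
  Step 5: b a A  =>  b a A A   (applied A -> A A)
  Step 6: b a A A  =>  b a a A   (applied A -> a)
  Step 7: b a a A  =>  b a a a   (applied A -> a)
Final yield: b a a a
Total rewrite steps: 7

7


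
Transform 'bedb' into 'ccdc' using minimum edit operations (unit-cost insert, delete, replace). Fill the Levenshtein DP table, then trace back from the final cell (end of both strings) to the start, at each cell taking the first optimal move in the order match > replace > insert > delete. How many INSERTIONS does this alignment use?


Edit distance = 3. Backtracking from cell (4, 4) with preference match > replace > insert > delete,
then listing the resulting alignment 'bedb' -> 'ccdc' left to right:
  Step 1: replace b->c
  Step 2: replace e->c
  Step 3: keep 'd'
  Step 4: replace b->c
Total insertions: 0

0


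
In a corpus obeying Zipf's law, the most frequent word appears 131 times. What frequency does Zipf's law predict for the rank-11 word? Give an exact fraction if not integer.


Zipf's law: freq(rank) = f1 / rank
f1 = 131, rank = 11
freq = 131 / 11
GCD(131, 11) = 1
Simplified: 131/11

131/11


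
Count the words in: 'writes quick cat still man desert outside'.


Counting words by splitting on spaces:
  Word 1: 'writes'
  Word 2: 'quick'
  Word 3: 'cat'
  Word 4: 'still'
  Word 5: 'man'
  Word 6: 'desert'
  Word 7: 'outside'
Total words: 7

7


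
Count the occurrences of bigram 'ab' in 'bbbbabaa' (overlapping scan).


Scanning 'bbbbabaa' for bigram 'ab':
  Position 0: 'bb' -> no
  Position 1: 'bb' -> no
  Position 2: 'bb' -> no
  Position 3: 'ba' -> no
  Position 4: 'ab' -> MATCH
  Position 5: 'ba' -> no
  Position 6: 'aa' -> no
Total matches: 1

1


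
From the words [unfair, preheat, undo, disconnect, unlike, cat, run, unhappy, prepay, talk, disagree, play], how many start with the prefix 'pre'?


Checking each word for prefix 'pre':
  'unfair' -> no (count: 0)
  'preheat' -> YES, starts with 'pre' (count: 1)
  'undo' -> no (count: 1)
  'disconnect' -> no (count: 1)
  'unlike' -> no (count: 1)
  'cat' -> no (count: 1)
  'run' -> no (count: 1)
  'unhappy' -> no (count: 1)
  'prepay' -> YES, starts with 'pre' (count: 2)
  'talk' -> no (count: 2)
  'disagree' -> no (count: 2)
  'play' -> no (count: 2)
Total with prefix 'pre': 2

2


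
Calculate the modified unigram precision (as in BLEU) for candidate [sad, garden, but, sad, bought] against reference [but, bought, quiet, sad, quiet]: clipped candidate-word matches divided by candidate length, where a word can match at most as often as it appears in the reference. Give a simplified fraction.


Reference word counts: {'bought': 1, 'but': 1, 'quiet': 2, 'sad': 1}
Checking each candidate word (with clipping):
  'sad' -> in reference (ref count 1, used 1/1) -> match (matches: 1)
  'garden' -> not in reference -> no match (matches: 1)
  'but' -> in reference (ref count 1, used 1/1) -> match (matches: 2)
  'sad' -> ref count 1 already used up (1/1) -> clipped, no match (matches: 2)
  'bought' -> in reference (ref count 1, used 1/1) -> match (matches: 3)
Clipped matches: 3, Candidate length: 5
Precision = 3/5

3/5


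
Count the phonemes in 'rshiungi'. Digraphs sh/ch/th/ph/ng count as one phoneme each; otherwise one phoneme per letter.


Parsing 'rshiungi' greedily, digraphs first:
  'r' -> consonant phoneme (phonemes so far: 1)
  'sh' -> digraph (1 consonant phoneme) (phonemes so far: 2)
  'i' -> vowel phoneme (phonemes so far: 3)
  'u' -> vowel phoneme (phonemes so far: 4)
  'ng' -> digraph (1 consonant phoneme) (phonemes so far: 5)
  'i' -> vowel phoneme (phonemes so far: 6)
Total phonemes: 6

6


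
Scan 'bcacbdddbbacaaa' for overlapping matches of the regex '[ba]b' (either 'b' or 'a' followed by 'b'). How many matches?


Pattern: [ba]b means either 'b' or 'a' followed by 'b'.
Scanning 'bcacbdddbbacaaa' position-by-position:
  Pos 0: window 'bc' -> no
  Pos 1: window 'ca' -> no
  Pos 2: window 'ac' -> no
  Pos 3: window 'cb' -> no
  Pos 4: window 'bd' -> no
  Pos 5: window 'dd' -> no
  Pos 6: window 'dd' -> no
  Pos 7: window 'db' -> no
  Pos 8: window 'bb' -> MATCH
  Pos 9: window 'ba' -> no
  Pos 10: window 'ac' -> no
  Pos 11: window 'ca' -> no
  Pos 12: window 'aa' -> no
  Pos 13: window 'aa' -> no
  Pos 14: window 'a' -> no
Total matches: 1

1


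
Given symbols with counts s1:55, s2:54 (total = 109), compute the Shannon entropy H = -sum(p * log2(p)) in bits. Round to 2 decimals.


Computing entropy H = -sum(p_i * log2(p_i)):
  s1: p = 55/109 = 0.5046, -p*log2(p) = 0.4979
  s2: p = 54/109 = 0.4954, -p*log2(p) = 0.5020
H = sum of terms = 0.9999
Rounded to 2 decimals: 1.00

1.00


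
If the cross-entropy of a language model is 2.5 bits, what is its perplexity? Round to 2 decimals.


Perplexity formula: PP = 2^H
H = 2.5
PP = 2^2.5
Decompose: 2^2.5 = 2^2 * 2^0.5 = 2^2 * sqrt(2)
2^2 = 4, sqrt(2) ~ 1.4142136
PP ~ 4 * 1.4142136 = 5.6568544
Rounded to 2 decimals: 5.66

5.66


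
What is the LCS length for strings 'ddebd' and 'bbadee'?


DP table for LCS of 'ddebd' and 'bbadee':
       b  b  a  d  e  e
    0  0  0  0  0  0  0
  d 0  0  0  0  1  1  1
  d 0  0  0  0  1  1  1
  e 0  0  0  0  1  2  2
  b 0  1  1  1  1  2  2
  d 0  1  1  1  2  2  2
LCS: 'de'
LCS length = 2

2


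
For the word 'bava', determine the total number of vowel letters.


Scanning each character of 'bava':
  Position 1: 'b' -> consonant (running count: 0)
  Position 2: 'a' -> vowel (running count: 1)
  Position 3: 'v' -> consonant (running count: 1)
  Position 4: 'a' -> vowel (running count: 2)
Total vowels: 2

2


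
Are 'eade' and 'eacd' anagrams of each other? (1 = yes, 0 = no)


Sort characters of 'eade': 'adee'
Sort characters of 'eacd': 'acde'
Sorted forms differ -> they are NOT anagrams
Result: 0

0


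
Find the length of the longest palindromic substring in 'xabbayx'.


Scanning 'xabbayx' for palindromic substrings.
Substring at positions 1-4: 'abba'.
Check: reverse('abba') = 'abba' -> palindrome confirmed.
Neighbouring characters ('x' / 'y') break symmetry, so it cannot extend further.
No longer palindromic substring exists; longest length = 4

4


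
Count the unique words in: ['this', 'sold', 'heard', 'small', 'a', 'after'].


Listing all tokens and tracking unique types:
  Token 1: 'this' -> NEW (unique so far: 1)
  Token 2: 'sold' -> NEW (unique so far: 2)
  Token 3: 'heard' -> NEW (unique so far: 3)
  Token 4: 'small' -> NEW (unique so far: 4)
  Token 5: 'a' -> NEW (unique so far: 5)
  Token 6: 'after' -> NEW (unique so far: 6)
Unique types: ('a', 'after', 'heard', 'small', 'sold', 'this')
Vocabulary size: 6

6


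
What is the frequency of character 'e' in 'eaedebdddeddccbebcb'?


Scanning 'eaedebdddeddccbebcb' for 'e':
  Position 0: 'e' -> MATCH (count: 1)
  Position 2: 'e' -> MATCH (count: 2)
  Position 4: 'e' -> MATCH (count: 3)
  Position 9: 'e' -> MATCH (count: 4)
  Position 15: 'e' -> MATCH (count: 5)
Total occurrences of 'e': 5

5


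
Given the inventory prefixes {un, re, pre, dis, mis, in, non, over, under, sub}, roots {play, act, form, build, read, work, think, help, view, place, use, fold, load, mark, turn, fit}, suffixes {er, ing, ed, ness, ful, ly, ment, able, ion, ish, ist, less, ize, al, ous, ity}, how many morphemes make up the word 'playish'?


Segmenting 'playish' against the inventory:
  'play' -> root (morpheme 1)
  'ish' -> suffix (morpheme 2)
Total morphemes: 2

2


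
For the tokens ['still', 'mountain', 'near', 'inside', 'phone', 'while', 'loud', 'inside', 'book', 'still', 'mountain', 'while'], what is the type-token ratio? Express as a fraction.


Tokens: 12
Unique types: ('book', 'inside', 'loud', 'mountain', 'near', 'phone', 'still', 'while') = 8
TTR = 8/12
Simplify: divide both by 4 -> 2/3
TTR = 2/3

2/3


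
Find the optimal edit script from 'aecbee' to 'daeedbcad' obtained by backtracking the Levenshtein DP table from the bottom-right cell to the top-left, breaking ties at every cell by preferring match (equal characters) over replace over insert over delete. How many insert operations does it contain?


Edit distance = 6. Backtracking from cell (6, 9) with preference match > replace > insert > delete,
then listing the resulting alignment 'aecbee' -> 'daeedbcad' left to right:
  Step 1: insert 'd' [insertion #1]
  Step 2: keep 'a'
  Step 3: insert 'e' [insertion #2]
  Step 4: keep 'e'
  Step 5: replace c->d
  Step 6: keep 'b'
  Step 7: insert 'c' [insertion #3]
  Step 8: replace e->a
  Step 9: replace e->d
Total insertions: 3

3


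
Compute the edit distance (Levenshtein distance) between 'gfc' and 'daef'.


Building DP table for s1='gfc' (len 3) and s2='daef' (len 4):
       d  a  e  f
    0  1  2  3  4
  g 1  1  2  3  4
  f 2  2  2  3  3
  c 3  3  3  3  4
Edit distance = dp[3][4] = 4

4


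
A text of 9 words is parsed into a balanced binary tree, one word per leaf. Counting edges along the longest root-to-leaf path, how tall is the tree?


In a balanced binary tree with n leaves the deepest leaf is ceil(log2(n)) edges below the root.
log2(9) = 3.1699
ceil(3.1699) = 4
height (edges) = 4

4


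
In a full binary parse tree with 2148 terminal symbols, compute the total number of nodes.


Leaf nodes (terminals): 2148
Internal nodes = n - 1 = 2148 - 1 = 2147
Total = leaves + internal = 2148 + 2147 = 4295

4295


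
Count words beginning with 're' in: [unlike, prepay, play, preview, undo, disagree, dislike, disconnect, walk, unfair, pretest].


Checking each word for prefix 're':
  'unlike' -> no (count: 0)
  'prepay' -> no (count: 0)
  'play' -> no (count: 0)
  'preview' -> no (count: 0)
  'undo' -> no (count: 0)
  'disagree' -> no (count: 0)
  'dislike' -> no (count: 0)
  'disconnect' -> no (count: 0)
  'walk' -> no (count: 0)
  'unfair' -> no (count: 0)
  'pretest' -> no (count: 0)
Total with prefix 're': 0

0


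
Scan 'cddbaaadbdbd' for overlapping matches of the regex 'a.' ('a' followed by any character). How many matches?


Pattern: a. means 'a' followed by any character.
Scanning 'cddbaaadbdbd' position-by-position:
  Pos 0: window 'cd' -> no
  Pos 1: window 'dd' -> no
  Pos 2: window 'db' -> no
  Pos 3: window 'ba' -> no
  Pos 4: window 'aa' -> MATCH
  Pos 5: window 'aa' -> MATCH
  Pos 6: window 'ad' -> MATCH
  Pos 7: window 'db' -> no
  Pos 8: window 'bd' -> no
  Pos 9: window 'db' -> no
  Pos 10: window 'bd' -> no
  Pos 11: window 'd' -> no
Total matches: 3

3


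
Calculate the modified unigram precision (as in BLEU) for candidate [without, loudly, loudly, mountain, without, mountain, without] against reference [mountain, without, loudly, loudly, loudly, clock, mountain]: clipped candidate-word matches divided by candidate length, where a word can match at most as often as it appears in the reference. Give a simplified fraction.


Reference word counts: {'clock': 1, 'loudly': 3, 'mountain': 2, 'without': 1}
Checking each candidate word (with clipping):
  'without' -> in reference (ref count 1, used 1/1) -> match (matches: 1)
  'loudly' -> in reference (ref count 3, used 1/3) -> match (matches: 2)
  'loudly' -> in reference (ref count 3, used 2/3) -> match (matches: 3)
  'mountain' -> in reference (ref count 2, used 1/2) -> match (matches: 4)
  'without' -> ref count 1 already used up (1/1) -> clipped, no match (matches: 4)
  'mountain' -> in reference (ref count 2, used 2/2) -> match (matches: 5)
  'without' -> ref count 1 already used up (1/1) -> clipped, no match (matches: 5)
Clipped matches: 5, Candidate length: 7
Precision = 5/7

5/7


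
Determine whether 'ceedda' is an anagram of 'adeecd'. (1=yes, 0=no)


Sort characters of 'ceedda': 'acddee'
Sort characters of 'adeecd': 'acddee'
Sorted forms match -> they ARE anagrams
Result: 1

1


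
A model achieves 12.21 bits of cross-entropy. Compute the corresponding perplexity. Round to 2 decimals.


Perplexity formula: PP = 2^H
H = 12.21
PP = 2^12.21
Decompose: 2^12.21 = 2^12 * 2^0.21
2^12 = 4096, 2^0.21 ~ 1.1566882
PP ~ 4096 * 1.1566882 = 4737.7948672
Rounded to 2 decimals: 4737.79

4737.79


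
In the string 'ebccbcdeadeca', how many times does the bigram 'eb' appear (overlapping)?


Scanning 'ebccbcdeadeca' for bigram 'eb':
  Position 0: 'eb' -> MATCH
  Position 1: 'bc' -> no
  Position 2: 'cc' -> no
  Position 3: 'cb' -> no
  Position 4: 'bc' -> no
  Position 5: 'cd' -> no
  Position 6: 'de' -> no
  Position 7: 'ea' -> no
  Position 8: 'ad' -> no
  Position 9: 'de' -> no
  Position 10: 'ec' -> no
  Position 11: 'ca' -> no
Total matches: 1

1


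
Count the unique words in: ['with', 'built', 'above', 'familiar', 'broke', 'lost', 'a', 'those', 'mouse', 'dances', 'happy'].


Listing all tokens and tracking unique types:
  Token 1: 'with' -> NEW (unique so far: 1)
  Token 2: 'built' -> NEW (unique so far: 2)
  Token 3: 'above' -> NEW (unique so far: 3)
  Token 4: 'familiar' -> NEW (unique so far: 4)
  Token 5: 'broke' -> NEW (unique so far: 5)
  Token 6: 'lost' -> NEW (unique so far: 6)
  Token 7: 'a' -> NEW (unique so far: 7)
  Token 8: 'those' -> NEW (unique so far: 8)
  Token 9: 'mouse' -> NEW (unique so far: 9)
  Token 10: 'dances' -> NEW (unique so far: 10)
  Token 11: 'happy' -> NEW (unique so far: 11)
Unique types: ('a', 'above', 'broke', 'built', 'dances', 'familiar', 'happy', 'lost', 'mouse', 'those', 'with')
Vocabulary size: 11

11


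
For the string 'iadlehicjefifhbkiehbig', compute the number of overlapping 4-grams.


String 'iadlehicjefifhbkiehbig' has length L = 22.
Number of overlapping n-grams = L - n + 1
Substituting: 22 - 4 + 1 = 19

19


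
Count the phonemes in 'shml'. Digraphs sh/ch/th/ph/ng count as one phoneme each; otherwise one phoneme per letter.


Parsing 'shml' greedily, digraphs first:
  'sh' -> digraph (1 consonant phoneme) (phonemes so far: 1)
  'm' -> consonant phoneme (phonemes so far: 2)
  'l' -> consonant phoneme (phonemes so far: 3)
Total phonemes: 3

3


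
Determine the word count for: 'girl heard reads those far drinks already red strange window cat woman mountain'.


Counting words by splitting on spaces:
  Word 1: 'girl'
  Word 2: 'heard'
  Word 3: 'reads'
  Word 4: 'those'
  Word 5: 'far'
  Word 6: 'drinks'
  Word 7: 'already'
  Word 8: 'red'
  Word 9: 'strange'
  Word 10: 'window'
  Word 11: 'cat'
  Word 12: 'woman'
  Word 13: 'mountain'
Total words: 13

13


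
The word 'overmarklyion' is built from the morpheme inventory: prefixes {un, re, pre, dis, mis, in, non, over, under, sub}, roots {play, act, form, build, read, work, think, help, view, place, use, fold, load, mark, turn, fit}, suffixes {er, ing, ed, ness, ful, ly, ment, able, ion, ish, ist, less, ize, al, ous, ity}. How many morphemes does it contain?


Segmenting 'overmarklyion' against the inventory:
  'over' -> prefix (morpheme 1)
  'mark' -> root (morpheme 2)
  'ly' -> suffix (morpheme 3)
  'ion' -> suffix (morpheme 4)
Total morphemes: 4

4


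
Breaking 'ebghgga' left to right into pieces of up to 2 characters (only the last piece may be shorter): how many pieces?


'ebghgga' has 7 characters.
Chunking with max size 2:
  Chunk 1: 'eb' (positions 0-1)
  Chunk 2: 'gh' (positions 2-3)
  Chunk 3: 'gg' (positions 4-5)
  Chunk 4: 'a' (positions 6-6)
Total chunks: ceil(7 / 2) = 4

4


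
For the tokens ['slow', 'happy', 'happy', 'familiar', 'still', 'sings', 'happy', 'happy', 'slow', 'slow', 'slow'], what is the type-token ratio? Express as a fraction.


Tokens: 11
Unique types: ('familiar', 'happy', 'sings', 'slow', 'still') = 5
TTR = 5/11
Already in lowest terms.

5/11


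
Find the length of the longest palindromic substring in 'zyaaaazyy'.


Scanning 'zyaaaazyy' for palindromic substrings.
Substring at positions 2-5: 'aaaa'.
Check: reverse('aaaa') = 'aaaa' -> palindrome confirmed.
Neighbouring characters ('y' / 'z') break symmetry, so it cannot extend further.
No longer palindromic substring exists; longest length = 4

4


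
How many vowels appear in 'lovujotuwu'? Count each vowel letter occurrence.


Scanning each character of 'lovujotuwu':
  Position 1: 'l' -> consonant (running count: 0)
  Position 2: 'o' -> vowel (running count: 1)
  Position 3: 'v' -> consonant (running count: 1)
  Position 4: 'u' -> vowel (running count: 2)
  Position 5: 'j' -> consonant (running count: 2)
  Position 6: 'o' -> vowel (running count: 3)
  Position 7: 't' -> consonant (running count: 3)
  Position 8: 'u' -> vowel (running count: 4)
  Position 9: 'w' -> consonant (running count: 4)
  Position 10: 'u' -> vowel (running count: 5)
Total vowels: 5

5


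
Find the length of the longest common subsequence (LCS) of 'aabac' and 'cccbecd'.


DP table for LCS of 'aabac' and 'cccbecd':
       c  c  c  b  e  c  d
    0  0  0  0  0  0  0  0
  a 0  0  0  0  0  0  0  0
  a 0  0  0  0  0  0  0  0
  b 0  0  0  0  1  1  1  1
  a 0  0  0  0  1  1  1  1
  c 0  1  1  1  1  1  2  2
LCS: 'bc'
LCS length = 2

2
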